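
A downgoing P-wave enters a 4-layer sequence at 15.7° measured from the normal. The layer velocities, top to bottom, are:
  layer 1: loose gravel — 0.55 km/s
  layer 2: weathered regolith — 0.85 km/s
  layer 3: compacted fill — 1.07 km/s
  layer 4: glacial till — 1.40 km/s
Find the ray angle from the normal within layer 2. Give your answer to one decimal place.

Ray parameter p = sin 15.7° / 0.55 = 4.9200e-01 s/km.
sin θ_2 = p·V_2 = 4.9200e-01 × 0.85 = 0.4182.
θ_2 = 24.72° from the vertical.

24.7°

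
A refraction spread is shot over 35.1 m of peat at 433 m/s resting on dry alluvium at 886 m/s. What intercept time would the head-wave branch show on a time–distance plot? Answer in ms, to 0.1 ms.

141.4 ms

θ_c = arcsin(V₁/V₂) = arcsin(433/886) = 29.26°; cos θ_c = 0.8724.
tᵢ = 2h·cos θ_c / V₁ = 2·35.1·0.8724 / 433 = 0.14144 s.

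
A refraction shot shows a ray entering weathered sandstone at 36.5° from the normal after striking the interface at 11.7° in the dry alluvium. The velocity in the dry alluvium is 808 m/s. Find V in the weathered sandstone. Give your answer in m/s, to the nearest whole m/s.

2370 m/s

sin 11.7° = 0.2028; sin 36.5° = 0.5948.
V₂ = V₁·(sin θ₂/sin θ₁) = 808·(0.5948/0.2028) = 2370.05 m/s.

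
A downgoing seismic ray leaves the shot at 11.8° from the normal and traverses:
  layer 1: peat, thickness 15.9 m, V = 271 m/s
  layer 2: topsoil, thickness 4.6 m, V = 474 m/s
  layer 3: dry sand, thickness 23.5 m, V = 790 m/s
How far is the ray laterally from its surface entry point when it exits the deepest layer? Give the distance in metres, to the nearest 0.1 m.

22.5 m

Apply Snell's law at each interface; in layer i the horizontal offset is hᵢ·tan θᵢ.
Layer 1: θ = 11.80°; offset = 15.9·tan 11.80° = 3.322 m.
Layer 2: sin θ = 474·sin 11.8°/271 = 0.3577, θ = 20.96°; offset = 4.6·tan 20.96° = 1.762 m.
Layer 3: sin θ = 790·sin 11.8°/271 = 0.5961, θ = 36.59°; offset = 23.5·tan 36.59° = 17.448 m.
Total horizontal offset = 22.532 m.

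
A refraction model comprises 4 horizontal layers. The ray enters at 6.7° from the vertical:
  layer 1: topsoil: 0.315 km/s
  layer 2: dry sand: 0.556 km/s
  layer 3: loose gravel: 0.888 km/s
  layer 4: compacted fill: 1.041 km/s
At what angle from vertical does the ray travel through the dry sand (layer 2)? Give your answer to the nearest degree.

12°

Snell's law across each interface conserves sin θ / V, so sin θ_2 = V_2·sin θ₁/V₁.
sin θ_2 = 0.556 × sin 6.7° / 0.315 = 0.2059.
θ_2 = arcsin 0.2059 = 11.88°.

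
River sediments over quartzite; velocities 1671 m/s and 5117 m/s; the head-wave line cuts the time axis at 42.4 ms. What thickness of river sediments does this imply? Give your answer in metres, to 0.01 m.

h = tᵢ·V₁·V₂ / (2·√(V₂²−V₁²)).
√(V₂²−V₁²) = √(5117² − 1671²) = 4836.5 m/s.
h = 0.0424 s × 1671 × 5117 / (2 × 4836.5) = 37.48 m.

37.48 m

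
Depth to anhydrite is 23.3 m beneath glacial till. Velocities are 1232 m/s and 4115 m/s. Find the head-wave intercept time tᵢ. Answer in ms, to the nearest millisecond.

tᵢ = 2h·√(V₂²−V₁²)/(V₁V₂).
√(V₂²−V₁²) = √(4115²−1232²) = 3926.2 m/s.
tᵢ = 2·23.3·3926.2/(1232·4115) = 0.03609 s.

36 ms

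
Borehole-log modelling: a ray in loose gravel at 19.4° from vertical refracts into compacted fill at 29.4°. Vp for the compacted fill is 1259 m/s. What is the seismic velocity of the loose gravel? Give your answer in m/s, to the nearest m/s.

852 m/s

sin 19.4° = 0.3322; sin 29.4° = 0.4909.
V₁ = V₂·(sin θ₁/sin θ₂) = 1259·(0.3322/0.4909) = 851.88 m/s.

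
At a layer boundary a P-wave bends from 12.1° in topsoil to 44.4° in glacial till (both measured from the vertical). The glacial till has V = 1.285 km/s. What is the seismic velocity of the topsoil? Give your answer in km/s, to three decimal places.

0.385 km/s

Snell's law: sin 12.1°/V₁ = sin 44.4°/V₂.
V₁ = V₂·sin 12.1°/sin 44.4° = 1.285 × 0.2996 = 0.385 km/s.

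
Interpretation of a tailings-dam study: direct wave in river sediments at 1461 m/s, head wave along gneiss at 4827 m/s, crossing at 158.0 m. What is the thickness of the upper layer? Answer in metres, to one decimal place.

57.8 m

h = (x_cross/2)·√((V₂−V₁)/(V₂+V₁)).
(V₂−V₁)/(V₂+V₁) = (4827−1461)/(4827+1461) = 0.5353; √ = 0.7316.
h = (158.0/2)·0.7316 = 57.80 m.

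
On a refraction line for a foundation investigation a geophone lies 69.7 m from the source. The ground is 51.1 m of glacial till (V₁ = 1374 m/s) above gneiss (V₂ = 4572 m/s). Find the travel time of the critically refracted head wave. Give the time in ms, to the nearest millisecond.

θ_c = arcsin(V₁/V₂) = arcsin(1374/4572) = 17.49°, cos θ_c = 0.9538.
Intercept time tᵢ = 2h cos θ_c / V₁ = 2·51.1·0.9538/1374 = 0.07094 s.
t = x/V₂ + tᵢ = 69.7/4572 + 0.07094 = 0.08619 s.

86 ms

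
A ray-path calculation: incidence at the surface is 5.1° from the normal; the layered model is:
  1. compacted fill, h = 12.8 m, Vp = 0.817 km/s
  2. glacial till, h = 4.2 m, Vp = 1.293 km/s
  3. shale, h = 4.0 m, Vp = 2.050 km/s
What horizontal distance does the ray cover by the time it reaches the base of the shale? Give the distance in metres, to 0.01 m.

2.65 m

Ray parameter p = sin 5.1° / 0.817 km/s = 1.0881e-01 s/km.
Layer 1: θ = 5.10°; offset = 12.8·tan 5.10° = 1.1424 m.
Layer 2: sin θ = p·1.293 = 0.1407 → θ = 8.09°; offset = 4.2·tan 8.09° = 0.5968 m.
Layer 3: sin θ = p·2.050 = 0.2231 → θ = 12.89°; offset = 4.0·tan 12.89° = 0.9153 m.
Summing the layer offsets gives 2.6545 m.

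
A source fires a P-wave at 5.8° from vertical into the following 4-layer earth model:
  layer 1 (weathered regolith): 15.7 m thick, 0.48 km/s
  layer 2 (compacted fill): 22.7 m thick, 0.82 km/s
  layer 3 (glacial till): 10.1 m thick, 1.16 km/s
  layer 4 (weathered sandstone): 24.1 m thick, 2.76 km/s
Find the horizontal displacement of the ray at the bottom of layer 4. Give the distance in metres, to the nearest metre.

25 m

Apply Snell's law at each interface; in layer i the horizontal offset is hᵢ·tan θᵢ.
Layer 1: θ = 5.80°; offset = 15.7·tan 5.80° = 1.595 m.
Layer 2: sin θ = 0.82·sin 5.8°/0.48 = 0.1726, θ = 9.94°; offset = 22.7·tan 9.94° = 3.979 m.
Layer 3: sin θ = 1.16·sin 5.8°/0.48 = 0.2442, θ = 14.14°; offset = 10.1·tan 14.14° = 2.544 m.
Layer 4: sin θ = 2.76·sin 5.8°/0.48 = 0.5811, θ = 35.53°; offset = 24.1·tan 35.53° = 17.207 m.
Total horizontal offset = 25.324 m.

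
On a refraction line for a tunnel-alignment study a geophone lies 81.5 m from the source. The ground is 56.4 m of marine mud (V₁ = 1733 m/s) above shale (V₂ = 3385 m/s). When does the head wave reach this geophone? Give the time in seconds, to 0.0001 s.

θ_c = arcsin(V₁/V₂) = arcsin(1733/3385) = 30.79°, cos θ_c = 0.8590.
Intercept time tᵢ = 2h cos θ_c / V₁ = 2·56.4·0.8590/1733 = 0.05591 s.
t = x/V₂ + tᵢ = 81.5/3385 + 0.05591 = 0.07999 s.

0.0800 s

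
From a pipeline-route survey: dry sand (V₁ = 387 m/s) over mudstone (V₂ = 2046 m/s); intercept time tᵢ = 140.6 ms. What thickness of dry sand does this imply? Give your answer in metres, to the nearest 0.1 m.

θ_c = arcsin(387/2046) = 10.90°; cos θ_c = 0.9819.
tᵢ = 2h cos θ_c/V₁ ⇒ h = tᵢ·V₁/(2 cos θ_c) = 0.1406·387/(2·0.9819) = 27.71 m.

27.7 m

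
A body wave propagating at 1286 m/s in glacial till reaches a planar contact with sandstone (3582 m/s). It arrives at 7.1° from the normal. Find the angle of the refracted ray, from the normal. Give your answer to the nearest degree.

20°

sin θ₁/V₁ = sin θ₂/V₂ ⇒ sin θ₂ = 3582·sin 7.1°/1286 = 3582·0.1236/1286 = 0.3443.
θ₂ = sin⁻¹(0.3443) = 20.14° (from vertical).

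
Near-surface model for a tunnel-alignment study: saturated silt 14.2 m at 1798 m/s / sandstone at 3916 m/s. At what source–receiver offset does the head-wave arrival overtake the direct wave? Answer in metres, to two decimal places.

46.65 m

θ_c = arcsin(1798/3916) = 27.33°, so cos θ_c = 0.8884 and tᵢ = 2h cos θ_c/V₁ = 0.0140 s.
At crossover x/V₁ = x/V₂ + tᵢ ⇒ x = tᵢ/(1/V₁ − 1/V₂) = 0.01403/(5.5617e-04 − 2.5536e-04) = 46.65 m.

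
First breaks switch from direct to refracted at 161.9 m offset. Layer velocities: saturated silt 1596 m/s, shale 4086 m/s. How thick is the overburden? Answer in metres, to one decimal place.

53.6 m

h = (x_cross/2)·√((V₂−V₁)/(V₂+V₁)).
(V₂−V₁)/(V₂+V₁) = (4086−1596)/(4086+1596) = 0.4382; √ = 0.6620.
h = (161.9/2)·0.6620 = 53.59 m.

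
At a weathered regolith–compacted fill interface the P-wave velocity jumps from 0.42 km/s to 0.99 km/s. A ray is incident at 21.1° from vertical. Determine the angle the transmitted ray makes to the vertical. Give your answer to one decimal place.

sin θ₁/V₁ = sin θ₂/V₂ ⇒ sin θ₂ = 0.99·sin 21.1°/0.42 = 0.99·0.3600/0.42 = 0.8486.
θ₂ = arcsin 0.8486 = 58.06° from the normal.

58.1°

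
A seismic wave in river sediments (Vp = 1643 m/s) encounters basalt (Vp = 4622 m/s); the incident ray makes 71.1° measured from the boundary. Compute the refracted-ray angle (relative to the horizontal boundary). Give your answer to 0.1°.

24.3°

Angle from the normal: 90° − 71.1° = 18.9°.
Snell's law: sin θ₂ = (V₂/V₁)·sin θ₁ = (4622/1643)·sin 18.9° = 0.9112.
θ₂ = arcsin 0.9112 = 65.68° from the normal.
From the interface: 90° − 65.68° = 24.32°.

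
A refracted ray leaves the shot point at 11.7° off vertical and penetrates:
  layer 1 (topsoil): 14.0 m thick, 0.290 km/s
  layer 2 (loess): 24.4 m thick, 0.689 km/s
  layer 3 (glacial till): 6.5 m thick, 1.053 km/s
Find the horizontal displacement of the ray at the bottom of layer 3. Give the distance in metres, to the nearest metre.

p = sin θ₁/V₁ = sin 11.7°/0.290 = 6.9927e-01 s/km is conserved through the stack.
Layer 1: θ = 11.70°; offset = 14.0·tan 11.70° = 2.899 m.
Layer 2: sin θ = p·0.689 = 0.4818 → θ = 28.80°; offset = 24.4·tan 28.80° = 13.415 m.
Layer 3: sin θ = p·1.053 = 0.7363 → θ = 47.42°; offset = 6.5·tan 47.42° = 7.074 m.
Summing the layer offsets gives 23.388 m.

23 m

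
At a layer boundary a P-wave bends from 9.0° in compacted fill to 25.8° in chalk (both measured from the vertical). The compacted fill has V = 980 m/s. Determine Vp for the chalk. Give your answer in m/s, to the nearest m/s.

Snell's law: sin 9.0°/V₁ = sin 25.8°/V₂.
V₂ = V₁·sin 25.8°/sin 9.0° = 980 × 2.7822 = 2726.55 m/s.

2727 m/s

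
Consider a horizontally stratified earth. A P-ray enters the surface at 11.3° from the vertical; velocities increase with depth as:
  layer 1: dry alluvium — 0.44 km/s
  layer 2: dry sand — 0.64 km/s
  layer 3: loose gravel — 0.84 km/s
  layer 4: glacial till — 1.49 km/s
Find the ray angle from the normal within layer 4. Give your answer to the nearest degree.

Snell's law across each interface conserves sin θ / V, so sin θ_4 = V_4·sin θ₁/V₁.
sin θ_4 = 1.49 × sin 11.3° / 0.44 = 0.6635.
θ_4 = arcsin 0.6635 = 41.57°.

42°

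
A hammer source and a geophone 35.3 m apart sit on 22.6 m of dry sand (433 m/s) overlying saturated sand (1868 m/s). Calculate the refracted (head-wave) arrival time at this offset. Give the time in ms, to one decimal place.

120.4 ms

t = x/V₂ + 2h·√(V₂²−V₁²)/(V₁V₂).
√(V₂²−V₁²) = √(1868²−433²) = 1817.1 m/s; delay term = 2·22.6·1817.1/(433·1868) = 0.10154 s.
t = 35.3/1868 + 0.10154 = 0.12044 s.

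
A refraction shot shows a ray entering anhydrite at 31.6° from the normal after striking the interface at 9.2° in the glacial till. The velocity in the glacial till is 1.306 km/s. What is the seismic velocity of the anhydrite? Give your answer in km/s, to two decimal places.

4.28 km/s

Snell's law: sin 9.2°/V₁ = sin 31.6°/V₂.
V₂ = V₁·sin 31.6°/sin 9.2° = 1.306 × 3.2773 = 4.28 km/s.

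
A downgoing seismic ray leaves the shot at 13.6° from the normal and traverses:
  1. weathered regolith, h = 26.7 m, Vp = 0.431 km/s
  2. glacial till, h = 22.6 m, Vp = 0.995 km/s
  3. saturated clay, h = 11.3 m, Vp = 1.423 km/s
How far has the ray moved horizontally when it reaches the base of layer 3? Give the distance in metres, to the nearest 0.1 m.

Apply Snell's law at each interface; in layer i the horizontal offset is hᵢ·tan θᵢ.
Layer 1: θ = 13.60°; offset = 26.7·tan 13.60° = 6.459 m.
Layer 2: sin θ = 0.995·sin 13.6°/0.431 = 0.5428, θ = 32.88°; offset = 22.6·tan 32.88° = 14.608 m.
Layer 3: sin θ = 1.423·sin 13.6°/0.431 = 0.7764, θ = 50.93°; offset = 11.3·tan 50.93° = 13.918 m.
Total horizontal offset = 34.986 m.

35.0 m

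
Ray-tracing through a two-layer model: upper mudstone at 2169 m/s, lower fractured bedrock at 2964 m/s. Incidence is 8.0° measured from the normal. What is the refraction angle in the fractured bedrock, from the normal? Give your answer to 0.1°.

sin θ₁/V₁ = sin θ₂/V₂ ⇒ sin θ₂ = 2964·sin 8.0°/2169 = 2964·0.1392/2169 = 0.1902.
θ₂ = sin⁻¹(0.1902) = 10.96° (from vertical).

11.0°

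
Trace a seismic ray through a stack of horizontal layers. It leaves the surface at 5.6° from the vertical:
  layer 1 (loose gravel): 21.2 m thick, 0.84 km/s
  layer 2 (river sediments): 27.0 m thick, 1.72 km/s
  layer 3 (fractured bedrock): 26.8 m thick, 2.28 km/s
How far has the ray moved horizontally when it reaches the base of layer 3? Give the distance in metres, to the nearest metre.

15 m

Ray parameter p = sin 5.6° / 0.84 km/s = 1.1617e-01 s/km.
Layer 1: θ = 5.60°; offset = 21.2·tan 5.60° = 2.079 m.
Layer 2: sin θ = p·1.72 = 0.1998 → θ = 11.53°; offset = 27.0·tan 11.53° = 5.506 m.
Layer 3: sin θ = p·2.28 = 0.2649 → θ = 15.36°; offset = 26.8·tan 15.36° = 7.361 m.
Σ offsets = 14.946 m.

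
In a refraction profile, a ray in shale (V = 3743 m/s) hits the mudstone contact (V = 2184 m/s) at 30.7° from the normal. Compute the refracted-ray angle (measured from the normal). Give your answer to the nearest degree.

sin θ₁/V₁ = sin θ₂/V₂ ⇒ sin θ₂ = 2184·sin 30.7°/3743 = 2184·0.5105/3743 = 0.2979.
θ₂ = arcsin 0.2979 = 17.33° from the normal.

17°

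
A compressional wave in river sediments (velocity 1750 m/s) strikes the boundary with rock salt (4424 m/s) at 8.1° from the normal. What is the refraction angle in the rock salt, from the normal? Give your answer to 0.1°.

sin θ₁/V₁ = sin θ₂/V₂ ⇒ sin θ₂ = 4424·sin 8.1°/1750 = 4424·0.1409/1750 = 0.3562.
θ₂ = arcsin 0.3562 = 20.87° from the normal.

20.9°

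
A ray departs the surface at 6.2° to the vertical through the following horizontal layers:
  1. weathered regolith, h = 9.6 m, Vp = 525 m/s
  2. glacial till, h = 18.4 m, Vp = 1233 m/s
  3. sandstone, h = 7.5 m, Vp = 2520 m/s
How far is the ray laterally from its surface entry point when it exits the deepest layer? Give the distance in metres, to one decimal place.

10.4 m

Apply Snell's law at each interface; in layer i the horizontal offset is hᵢ·tan θᵢ.
Layer 1: θ = 6.20°; offset = 9.6·tan 6.20° = 1.043 m.
Layer 2: sin θ = 1233·sin 6.2°/525 = 0.2536, θ = 14.69°; offset = 18.4·tan 14.69° = 4.825 m.
Layer 3: sin θ = 2520·sin 6.2°/525 = 0.5184, θ = 31.22°; offset = 7.5·tan 31.22° = 4.547 m.
Σ offsets = 10.414 m.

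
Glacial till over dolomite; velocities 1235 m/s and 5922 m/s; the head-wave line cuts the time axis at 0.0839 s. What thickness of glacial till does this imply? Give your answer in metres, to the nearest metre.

53 m

h = tᵢ·V₁·V₂ / (2·√(V₂²−V₁²)).
√(V₂²−V₁²) = √(5922² − 1235²) = 5791.8 m/s.
h = 0.0839 s × 1235 × 5922 / (2 × 5791.8) = 52.97 m.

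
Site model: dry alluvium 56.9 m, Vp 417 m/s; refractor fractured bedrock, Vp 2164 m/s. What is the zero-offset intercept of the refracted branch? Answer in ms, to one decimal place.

θ_c = arcsin(V₁/V₂) = arcsin(417/2164) = 11.11°; cos θ_c = 0.9813.
tᵢ = 2h·cos θ_c / V₁ = 2·56.9·0.9813 / 417 = 0.26779 s.

267.8 ms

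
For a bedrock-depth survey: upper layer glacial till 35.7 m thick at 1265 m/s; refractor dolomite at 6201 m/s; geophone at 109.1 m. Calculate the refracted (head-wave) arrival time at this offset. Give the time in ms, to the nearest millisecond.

t = x/V₂ + 2h·√(V₂²−V₁²)/(V₁V₂).
√(V₂²−V₁²) = √(6201²−1265²) = 6070.6 m/s; delay term = 2·35.7·6070.6/(1265·6201) = 0.05526 s.
t = 109.1/6201 + 0.05526 = 0.07285 s.

73 ms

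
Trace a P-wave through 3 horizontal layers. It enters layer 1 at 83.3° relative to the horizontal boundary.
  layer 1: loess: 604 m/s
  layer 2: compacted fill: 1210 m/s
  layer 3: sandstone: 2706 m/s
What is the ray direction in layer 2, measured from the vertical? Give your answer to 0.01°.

From the normal: θ₁ = 90° − 83.3° = 6.7°.
Snell's law across each interface conserves sin θ / V, so sin θ_2 = V_2·sin θ₁/V₁.
sin θ_2 = 1210 × sin 6.7° / 604 = 0.2337.
θ_2 = arcsin 0.2337 = 13.52°.

13.52°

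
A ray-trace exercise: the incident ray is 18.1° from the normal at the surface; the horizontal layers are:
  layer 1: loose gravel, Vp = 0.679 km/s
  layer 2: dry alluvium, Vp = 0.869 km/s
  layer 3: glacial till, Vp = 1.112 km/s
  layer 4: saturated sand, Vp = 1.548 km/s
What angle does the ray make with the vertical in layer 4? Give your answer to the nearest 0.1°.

Ray parameter p = sin 18.1° / 0.679 = 4.5755e-01 s/km.
sin θ_4 = p·V_4 = 4.5755e-01 × 1.548 = 0.7083.
θ_4 = 45.10° from the vertical.

45.1°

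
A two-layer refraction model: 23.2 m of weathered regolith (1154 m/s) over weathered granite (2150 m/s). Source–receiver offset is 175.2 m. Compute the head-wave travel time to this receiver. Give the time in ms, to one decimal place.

115.4 ms

t = x/V₂ + 2h·√(V₂²−V₁²)/(V₁V₂).
√(V₂²−V₁²) = √(2150²−1154²) = 1814.1 m/s; delay term = 2·23.2·1814.1/(1154·2150) = 0.03393 s.
t = 175.2/2150 + 0.03393 = 0.11541 s.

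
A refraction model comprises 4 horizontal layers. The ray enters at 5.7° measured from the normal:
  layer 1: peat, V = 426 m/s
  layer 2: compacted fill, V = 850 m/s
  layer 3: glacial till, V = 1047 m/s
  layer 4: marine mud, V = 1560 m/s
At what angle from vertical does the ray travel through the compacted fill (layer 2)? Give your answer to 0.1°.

11.4°

Ray parameter p = sin 5.7° / 426 = 2.3314e-04 s/m.
sin θ_2 = p·V_2 = 2.3314e-04 × 850 = 0.1982.
θ_2 = arcsin 0.1982 = 11.43°.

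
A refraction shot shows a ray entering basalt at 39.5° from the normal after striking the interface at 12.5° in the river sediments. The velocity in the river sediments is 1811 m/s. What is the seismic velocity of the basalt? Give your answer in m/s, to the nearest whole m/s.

Snell's law: sin 12.5°/V₁ = sin 39.5°/V₂.
V₂ = V₁·sin 39.5°/sin 12.5° = 1811 × 2.9388 = 5322.21 m/s.

5322 m/s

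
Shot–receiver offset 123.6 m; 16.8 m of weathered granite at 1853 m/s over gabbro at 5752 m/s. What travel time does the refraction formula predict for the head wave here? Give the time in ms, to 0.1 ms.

t = x/V₂ + 2h·√(V₂²−V₁²)/(V₁V₂).
√(V₂²−V₁²) = √(5752²−1853²) = 5445.4 m/s; delay term = 2·16.8·5445.4/(1853·5752) = 0.01717 s.
t = 123.6/5752 + 0.01717 = 0.03865 s.

38.7 ms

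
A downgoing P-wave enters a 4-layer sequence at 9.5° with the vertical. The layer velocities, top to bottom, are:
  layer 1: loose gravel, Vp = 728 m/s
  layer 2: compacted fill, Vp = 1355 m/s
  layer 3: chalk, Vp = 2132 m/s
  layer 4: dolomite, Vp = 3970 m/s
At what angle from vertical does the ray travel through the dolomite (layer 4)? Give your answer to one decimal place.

64.2°

Ray parameter p = sin 9.5° / 728 = 2.2671e-04 s/m.
sin θ_4 = p·V_4 = 2.2671e-04 × 3970 = 0.9001.
θ_4 = arcsin 0.9001 = 64.17°.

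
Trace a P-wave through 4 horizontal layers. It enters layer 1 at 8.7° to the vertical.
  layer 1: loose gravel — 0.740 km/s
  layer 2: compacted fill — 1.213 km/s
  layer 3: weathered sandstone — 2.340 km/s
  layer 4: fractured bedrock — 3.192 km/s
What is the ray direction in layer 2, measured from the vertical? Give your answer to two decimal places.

Snell's law across each interface conserves sin θ / V, so sin θ_2 = V_2·sin θ₁/V₁.
sin θ_2 = 1.213 × sin 8.7° / 0.740 = 0.2479.
θ_2 = arcsin 0.2479 = 14.36°.

14.36°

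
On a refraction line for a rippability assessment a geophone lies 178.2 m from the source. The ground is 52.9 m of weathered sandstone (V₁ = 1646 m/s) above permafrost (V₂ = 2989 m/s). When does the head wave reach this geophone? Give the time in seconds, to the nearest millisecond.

0.113 s

θ_c = arcsin(V₁/V₂) = arcsin(1646/2989) = 33.41°, cos θ_c = 0.8347.
Intercept time tᵢ = 2h cos θ_c / V₁ = 2·52.9·0.8347/1646 = 0.05365 s.
t = x/V₂ + tᵢ = 178.2/2989 + 0.05365 = 0.11327 s.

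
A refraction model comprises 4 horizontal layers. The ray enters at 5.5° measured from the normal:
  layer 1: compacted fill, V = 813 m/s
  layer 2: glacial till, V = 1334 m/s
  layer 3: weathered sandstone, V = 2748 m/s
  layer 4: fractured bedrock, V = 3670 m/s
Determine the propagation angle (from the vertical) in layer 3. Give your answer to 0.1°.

Ray parameter p = sin 5.5° / 813 = 1.1789e-04 s/m.
sin θ_3 = p·V_3 = 1.1789e-04 × 2748 = 0.3240.
θ_3 = arcsin 0.3240 = 18.90°.

18.9°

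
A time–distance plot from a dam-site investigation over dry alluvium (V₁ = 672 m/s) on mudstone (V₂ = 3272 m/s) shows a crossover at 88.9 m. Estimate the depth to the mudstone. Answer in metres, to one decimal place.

36.1 m

x_cross = 2h·√((V₂+V₁)/(V₂−V₁)) → h = x_cross / (2·√((V₂+V₁)/(V₂−V₁))).
√((V₂+V₁)/(V₂−V₁)) = √((3272+672)/(3272−672)) = 1.2316.
h = 88.9 / (2·1.2316) = 36.09 m.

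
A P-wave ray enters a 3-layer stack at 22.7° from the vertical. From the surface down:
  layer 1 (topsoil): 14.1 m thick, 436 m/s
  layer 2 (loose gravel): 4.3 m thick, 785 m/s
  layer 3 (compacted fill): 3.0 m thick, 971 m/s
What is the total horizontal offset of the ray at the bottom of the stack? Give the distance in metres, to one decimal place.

15.1 m

Apply Snell's law at each interface; in layer i the horizontal offset is hᵢ·tan θᵢ.
Layer 1: θ = 22.70°; offset = 14.1·tan 22.70° = 5.898 m.
Layer 2: sin θ = 785·sin 22.7°/436 = 0.6948, θ = 44.01°; offset = 4.3·tan 44.01° = 4.154 m.
Layer 3: sin θ = 971·sin 22.7°/436 = 0.8594, θ = 59.25°; offset = 3.0·tan 59.25° = 5.043 m.
Σ offsets = 15.096 m.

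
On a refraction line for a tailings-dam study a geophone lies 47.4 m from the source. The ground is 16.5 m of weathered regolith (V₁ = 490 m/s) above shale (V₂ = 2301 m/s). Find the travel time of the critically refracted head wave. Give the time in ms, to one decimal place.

86.4 ms

θ_c = arcsin(V₁/V₂) = arcsin(490/2301) = 12.30°, cos θ_c = 0.9771.
Intercept time tᵢ = 2h cos θ_c / V₁ = 2·16.5·0.9771/490 = 0.06580 s.
t = x/V₂ + tᵢ = 47.4/2301 + 0.06580 = 0.08640 s.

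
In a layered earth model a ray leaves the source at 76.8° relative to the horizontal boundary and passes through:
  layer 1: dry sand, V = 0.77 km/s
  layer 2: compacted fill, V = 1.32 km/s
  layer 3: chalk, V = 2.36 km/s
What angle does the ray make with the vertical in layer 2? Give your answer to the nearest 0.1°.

From the normal: θ₁ = 90° − 76.8° = 13.2°.
Ray parameter p = sin 13.2° / 0.77 = 2.9656e-01 s/km.
sin θ_2 = p·V_2 = 2.9656e-01 × 1.32 = 0.3915.
θ_2 = arcsin 0.3915 = 23.05°.

23.0°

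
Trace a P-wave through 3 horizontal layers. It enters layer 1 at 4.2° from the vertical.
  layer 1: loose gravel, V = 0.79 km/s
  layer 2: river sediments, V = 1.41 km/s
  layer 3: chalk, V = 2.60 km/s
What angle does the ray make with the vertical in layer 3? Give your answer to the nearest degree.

14°

Ray parameter p = sin 4.2° / 0.79 = 9.2707e-02 s/km.
sin θ_3 = p·V_3 = 9.2707e-02 × 2.60 = 0.2410.
θ_3 = 13.95° from the vertical.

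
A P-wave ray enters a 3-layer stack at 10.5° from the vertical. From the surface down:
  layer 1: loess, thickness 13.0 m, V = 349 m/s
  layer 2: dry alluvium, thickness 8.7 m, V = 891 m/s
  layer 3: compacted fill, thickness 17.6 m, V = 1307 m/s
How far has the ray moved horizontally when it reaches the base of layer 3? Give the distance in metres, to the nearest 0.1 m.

p = sin θ₁/V₁ = sin 10.5°/349 = 5.2216e-04 s/m is conserved through the stack.
Layer 1: θ = 10.50°; offset = 13.0·tan 10.50° = 2.409 m.
Layer 2: sin θ = p·891 = 0.4652 → θ = 27.73°; offset = 8.7·tan 27.73° = 4.573 m.
Layer 3: sin θ = p·1307 = 0.6825 → θ = 43.04°; offset = 17.6·tan 43.04° = 16.433 m.
Summing the layer offsets gives 23.416 m.

23.4 m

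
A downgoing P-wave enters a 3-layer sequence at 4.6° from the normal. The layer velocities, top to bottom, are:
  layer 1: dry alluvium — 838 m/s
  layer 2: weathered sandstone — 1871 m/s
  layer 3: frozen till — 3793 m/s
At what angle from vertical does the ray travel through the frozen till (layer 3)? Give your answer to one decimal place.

21.3°

Ray parameter p = sin 4.6° / 838 = 9.5703e-05 s/m.
sin θ_3 = p·V_3 = 9.5703e-05 × 3793 = 0.3630.
θ_3 = 21.28° from the vertical.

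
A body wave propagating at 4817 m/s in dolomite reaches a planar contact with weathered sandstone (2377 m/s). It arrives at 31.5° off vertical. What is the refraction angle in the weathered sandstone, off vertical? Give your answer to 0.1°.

14.9°

sin θ₁/V₁ = sin θ₂/V₂ ⇒ sin θ₂ = 2377·sin 31.5°/4817 = 2377·0.5225/4817 = 0.2578.
θ₂ = arcsin 0.2578 = 14.94° from the normal.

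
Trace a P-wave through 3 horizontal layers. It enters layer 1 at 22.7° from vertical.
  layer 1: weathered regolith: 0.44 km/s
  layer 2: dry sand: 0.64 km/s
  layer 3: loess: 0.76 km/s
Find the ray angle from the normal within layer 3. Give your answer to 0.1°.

41.8°

Snell's law across each interface conserves sin θ / V, so sin θ_3 = V_3·sin θ₁/V₁.
sin θ_3 = 0.76 × sin 22.7° / 0.44 = 0.6666.
θ_3 = 41.80° from the vertical.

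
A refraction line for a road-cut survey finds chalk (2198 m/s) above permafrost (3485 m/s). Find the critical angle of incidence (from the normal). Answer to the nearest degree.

39°

At critical incidence the refracted ray runs along the interface (θ₂ = 90°), so sin θ_c = V₁/V₂.
θ_c = arcsin(2198/3485) = arcsin 0.6307 = 39.10°.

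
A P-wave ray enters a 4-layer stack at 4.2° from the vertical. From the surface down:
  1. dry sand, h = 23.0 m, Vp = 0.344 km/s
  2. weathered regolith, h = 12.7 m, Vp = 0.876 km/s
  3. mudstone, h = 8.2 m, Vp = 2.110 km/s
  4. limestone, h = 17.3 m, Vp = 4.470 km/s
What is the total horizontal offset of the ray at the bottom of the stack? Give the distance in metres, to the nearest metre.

Ray parameter p = sin 4.2° / 0.344 km/s = 2.1290e-01 s/km.
Layer 1: θ = 4.20°; offset = 23.0·tan 4.20° = 1.689 m.
Layer 2: sin θ = p·0.876 = 0.1865 → θ = 10.75°; offset = 12.7·tan 10.75° = 2.411 m.
Layer 3: sin θ = p·2.110 = 0.4492 → θ = 26.69°; offset = 8.2·tan 26.69° = 4.123 m.
Layer 4: sin θ = p·4.470 = 0.9517 → θ = 72.11°; offset = 17.3·tan 72.11° = 53.607 m.
Total horizontal offset = 61.830 m.

62 m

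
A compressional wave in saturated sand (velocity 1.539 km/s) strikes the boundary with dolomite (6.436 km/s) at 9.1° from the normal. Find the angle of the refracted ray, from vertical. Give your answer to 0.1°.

sin θ₁/V₁ = sin θ₂/V₂ ⇒ sin θ₂ = 6.436·sin 9.1°/1.539 = 6.436·0.1582/1.539 = 0.6614.
θ₂ = sin⁻¹(0.6614) = 41.41° (from vertical).

41.4°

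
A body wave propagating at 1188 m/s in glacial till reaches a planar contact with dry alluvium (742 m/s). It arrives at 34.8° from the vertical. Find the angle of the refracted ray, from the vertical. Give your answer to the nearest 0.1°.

20.9°

sin θ₁/V₁ = sin θ₂/V₂ ⇒ sin θ₂ = 742·sin 34.8°/1188 = 742·0.5707/1188 = 0.3565.
θ₂ = sin⁻¹(0.3565) = 20.88° (from vertical).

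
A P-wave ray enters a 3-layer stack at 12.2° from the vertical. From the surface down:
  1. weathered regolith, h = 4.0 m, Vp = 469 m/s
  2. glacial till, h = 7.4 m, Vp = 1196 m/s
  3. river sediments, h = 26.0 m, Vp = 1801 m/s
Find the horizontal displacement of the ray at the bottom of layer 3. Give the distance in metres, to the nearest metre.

Apply Snell's law at each interface; in layer i the horizontal offset is hᵢ·tan θᵢ.
Layer 1: θ = 12.20°; offset = 4.0·tan 12.20° = 0.865 m.
Layer 2: sin θ = 1196·sin 12.2°/469 = 0.5389, θ = 32.61°; offset = 7.4·tan 32.61° = 4.734 m.
Layer 3: sin θ = 1801·sin 12.2°/469 = 0.8115, θ = 54.24°; offset = 26.0·tan 54.24° = 36.107 m.
Σ offsets = 41.706 m.

42 m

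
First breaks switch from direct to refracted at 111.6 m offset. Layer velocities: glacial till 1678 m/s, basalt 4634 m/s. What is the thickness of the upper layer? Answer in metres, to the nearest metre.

38 m

x_cross = 2h·√((V₂+V₁)/(V₂−V₁)) → h = x_cross / (2·√((V₂+V₁)/(V₂−V₁))).
√((V₂+V₁)/(V₂−V₁)) = √((4634+1678)/(4634−1678)) = 1.4613.
h = 111.6 / (2·1.4613) = 38.19 m.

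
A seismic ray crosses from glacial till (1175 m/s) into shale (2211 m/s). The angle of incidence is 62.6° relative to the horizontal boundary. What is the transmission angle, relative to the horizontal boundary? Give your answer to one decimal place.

30.0°

Convert to the normal: θ₁ = 90° − 62.6° = 27.4°.
Snell's law: sin θ₂ = (V₂/V₁)·sin θ₁ = (2211/1175)·sin 27.4° = 0.8660.
θ₂ = arcsin 0.8660 = 59.99° from the normal.
From the interface: 90° − 59.99° = 30.01°.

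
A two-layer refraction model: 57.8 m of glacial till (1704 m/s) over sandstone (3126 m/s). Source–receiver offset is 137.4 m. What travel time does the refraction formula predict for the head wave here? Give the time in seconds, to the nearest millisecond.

t = x/V₂ + 2h·√(V₂²−V₁²)/(V₁V₂).
√(V₂²−V₁²) = √(3126²−1704²) = 2620.7 m/s; delay term = 2·57.8·2620.7/(1704·3126) = 0.05688 s.
t = 137.4/3126 + 0.05688 = 0.10083 s.

0.101 s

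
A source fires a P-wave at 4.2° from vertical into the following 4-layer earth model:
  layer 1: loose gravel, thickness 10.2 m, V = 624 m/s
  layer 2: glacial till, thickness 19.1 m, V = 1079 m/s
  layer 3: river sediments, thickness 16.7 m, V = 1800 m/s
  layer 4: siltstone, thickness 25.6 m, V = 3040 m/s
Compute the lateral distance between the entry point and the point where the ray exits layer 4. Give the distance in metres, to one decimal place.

Apply Snell's law at each interface; in layer i the horizontal offset is hᵢ·tan θᵢ.
Layer 1: θ = 4.20°; offset = 10.2·tan 4.20° = 0.749 m.
Layer 2: sin θ = 1079·sin 4.2°/624 = 0.1266, θ = 7.28°; offset = 19.1·tan 7.28° = 2.438 m.
Layer 3: sin θ = 1800·sin 4.2°/624 = 0.2113, θ = 12.20°; offset = 16.7·tan 12.20° = 3.610 m.
Layer 4: sin θ = 3040·sin 4.2°/624 = 0.3568, θ = 20.90°; offset = 25.6·tan 20.90° = 9.778 m.
Σ offsets = 16.575 m.

16.6 m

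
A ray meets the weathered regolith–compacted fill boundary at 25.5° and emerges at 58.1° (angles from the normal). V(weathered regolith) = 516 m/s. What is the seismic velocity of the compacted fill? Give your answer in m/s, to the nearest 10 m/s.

1020 m/s

sin 25.5° = 0.4305; sin 58.1° = 0.8490.
V₂ = V₁·(sin θ₂/sin θ₁) = 516·(0.8490/0.4305) = 1017.56 m/s.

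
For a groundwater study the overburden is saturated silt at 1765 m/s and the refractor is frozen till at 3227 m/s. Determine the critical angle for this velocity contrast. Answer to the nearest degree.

33°

At critical incidence the refracted ray runs along the interface (θ₂ = 90°), so sin θ_c = V₁/V₂.
θ_c = arcsin(1765/3227) = arcsin 0.5469 = 33.16°.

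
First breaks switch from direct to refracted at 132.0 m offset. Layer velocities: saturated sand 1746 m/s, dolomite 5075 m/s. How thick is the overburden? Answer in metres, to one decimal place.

x_cross = 2h·√((V₂+V₁)/(V₂−V₁)) → h = x_cross / (2·√((V₂+V₁)/(V₂−V₁))).
√((V₂+V₁)/(V₂−V₁)) = √((5075+1746)/(5075−1746)) = 1.4314.
h = 132.0 / (2·1.4314) = 46.11 m.

46.1 m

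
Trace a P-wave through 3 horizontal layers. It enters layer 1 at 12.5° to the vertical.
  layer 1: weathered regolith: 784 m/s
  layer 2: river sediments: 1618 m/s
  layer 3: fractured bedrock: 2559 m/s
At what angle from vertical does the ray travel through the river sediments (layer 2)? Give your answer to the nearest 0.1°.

26.5°

Ray parameter p = sin 12.5° / 784 = 2.7607e-04 s/m.
sin θ_2 = p·V_2 = 2.7607e-04 × 1618 = 0.4467.
θ_2 = 26.53° from the vertical.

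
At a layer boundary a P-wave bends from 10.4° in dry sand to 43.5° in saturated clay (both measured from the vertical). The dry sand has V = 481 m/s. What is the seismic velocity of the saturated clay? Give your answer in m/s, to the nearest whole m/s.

sin 10.4° = 0.1805; sin 43.5° = 0.6884.
V₂ = V₁·(sin θ₂/sin θ₁) = 481·(0.6884/0.1805) = 1834.15 m/s.

1834 m/s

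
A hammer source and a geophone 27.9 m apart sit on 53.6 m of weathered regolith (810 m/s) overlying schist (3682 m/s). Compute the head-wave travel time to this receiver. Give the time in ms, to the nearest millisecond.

137 ms

θ_c = arcsin(V₁/V₂) = arcsin(810/3682) = 12.71°, cos θ_c = 0.9755.
Intercept time tᵢ = 2h cos θ_c / V₁ = 2·53.6·0.9755/810 = 0.12910 s.
t = x/V₂ + tᵢ = 27.9/3682 + 0.12910 = 0.13668 s.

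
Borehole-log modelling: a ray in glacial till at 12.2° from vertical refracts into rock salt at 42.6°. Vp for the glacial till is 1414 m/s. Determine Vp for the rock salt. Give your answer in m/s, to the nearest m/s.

4529 m/s

sin 12.2° = 0.2113; sin 42.6° = 0.6769.
V₂ = V₁·(sin θ₂/sin θ₁) = 1414·(0.6769/0.2113) = 4529.06 m/s.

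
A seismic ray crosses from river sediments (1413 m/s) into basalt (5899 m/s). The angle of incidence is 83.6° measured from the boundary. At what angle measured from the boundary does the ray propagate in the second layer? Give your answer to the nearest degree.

62°

Angle from the normal: 90° − 83.6° = 6.4°.
Snell's law: sin θ₂ = (V₂/V₁)·sin θ₁ = (5899/1413)·sin 6.4° = 0.4654.
θ₂ = arcsin 0.4654 = 27.73° from the normal.
From the interface: 90° − 27.73° = 62.27°.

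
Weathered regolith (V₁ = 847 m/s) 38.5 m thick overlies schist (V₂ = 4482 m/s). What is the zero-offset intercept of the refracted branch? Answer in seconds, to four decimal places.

tᵢ = 2h·√(V₂²−V₁²)/(V₁V₂).
√(V₂²−V₁²) = √(4482²−847²) = 4401.2 m/s.
tᵢ = 2·38.5·4401.2/(847·4482) = 0.08927 s.

0.0893 s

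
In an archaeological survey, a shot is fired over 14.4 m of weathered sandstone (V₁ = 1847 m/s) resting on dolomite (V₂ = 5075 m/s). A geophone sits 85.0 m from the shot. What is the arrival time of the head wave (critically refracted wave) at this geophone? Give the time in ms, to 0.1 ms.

31.3 ms

t = x/V₂ + 2h·√(V₂²−V₁²)/(V₁V₂).
√(V₂²−V₁²) = √(5075²−1847²) = 4727.0 m/s; delay term = 2·14.4·4727.0/(1847·5075) = 0.01452 s.
t = 85.0/5075 + 0.01452 = 0.03127 s.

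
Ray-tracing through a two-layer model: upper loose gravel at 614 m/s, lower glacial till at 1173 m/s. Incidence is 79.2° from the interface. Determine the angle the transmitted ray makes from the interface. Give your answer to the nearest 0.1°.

Angle from the normal: 90° − 79.2° = 10.8°.
sin θ₁/V₁ = sin θ₂/V₂ ⇒ sin θ₂ = 1173·sin 10.8°/614 = 1173·0.1874/614 = 0.3580.
θ₂ = arcsin 0.3580 = 20.98° from the normal.
From the interface: 90° − 20.98° = 69.02°.

69.0°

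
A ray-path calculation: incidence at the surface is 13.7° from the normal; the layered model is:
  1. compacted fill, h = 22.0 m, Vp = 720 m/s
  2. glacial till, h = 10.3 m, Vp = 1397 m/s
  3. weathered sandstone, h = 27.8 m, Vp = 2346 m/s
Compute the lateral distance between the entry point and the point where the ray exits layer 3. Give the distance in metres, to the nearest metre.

Ray parameter p = sin 13.7° / 720 m/s = 3.2894e-04 s/m.
Layer 1: θ = 13.70°; offset = 22.0·tan 13.70° = 5.363 m.
Layer 2: sin θ = p·1397 = 0.4595 → θ = 27.36°; offset = 10.3·tan 27.36° = 5.329 m.
Layer 3: sin θ = p·2346 = 0.7717 → θ = 50.51°; offset = 27.8·tan 50.51° = 33.732 m.
Total horizontal offset = 44.424 m.

44 m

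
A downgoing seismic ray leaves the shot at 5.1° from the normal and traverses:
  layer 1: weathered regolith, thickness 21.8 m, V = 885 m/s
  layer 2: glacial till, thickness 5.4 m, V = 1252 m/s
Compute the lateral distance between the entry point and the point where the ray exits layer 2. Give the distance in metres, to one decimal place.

Apply Snell's law at each interface; in layer i the horizontal offset is hᵢ·tan θᵢ.
Layer 1: θ = 5.10°; offset = 21.8·tan 5.10° = 1.946 m.
Layer 2: sin θ = 1252·sin 5.1°/885 = 0.1258, θ = 7.22°; offset = 5.4·tan 7.22° = 0.685 m.
Total horizontal offset = 2.630 m.

2.6 m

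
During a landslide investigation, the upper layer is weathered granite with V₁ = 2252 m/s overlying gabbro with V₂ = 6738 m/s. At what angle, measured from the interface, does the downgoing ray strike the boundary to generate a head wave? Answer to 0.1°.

At critical incidence the refracted ray runs along the interface (θ₂ = 90°), so sin θ_c = V₁/V₂.
θ_c = arcsin(2252/6738) = arcsin 0.3342 = 19.53°.
Measured from the interface: 90° − 19.53° = 70.47°.

70.5°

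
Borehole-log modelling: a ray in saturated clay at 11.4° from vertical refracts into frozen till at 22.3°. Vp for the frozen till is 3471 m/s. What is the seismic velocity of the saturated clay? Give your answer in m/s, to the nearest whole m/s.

1808 m/s

Snell's law: sin 11.4°/V₁ = sin 22.3°/V₂.
V₁ = V₂·sin 11.4°/sin 22.3° = 3471 × 0.5209 = 1808.03 m/s.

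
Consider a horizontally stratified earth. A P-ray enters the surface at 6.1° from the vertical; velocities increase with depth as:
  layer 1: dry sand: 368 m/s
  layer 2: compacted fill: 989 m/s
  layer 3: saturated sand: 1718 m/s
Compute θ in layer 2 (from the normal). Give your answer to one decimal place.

16.6°

Ray parameter p = sin 6.1° / 368 = 2.8876e-04 s/m.
sin θ_2 = p·V_2 = 2.8876e-04 × 989 = 0.2856.
θ_2 = 16.59° from the vertical.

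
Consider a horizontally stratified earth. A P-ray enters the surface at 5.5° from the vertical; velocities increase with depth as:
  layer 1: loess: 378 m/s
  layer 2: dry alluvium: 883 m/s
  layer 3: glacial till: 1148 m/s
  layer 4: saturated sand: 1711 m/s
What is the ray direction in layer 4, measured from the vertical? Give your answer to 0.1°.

Ray parameter p = sin 5.5° / 378 = 2.5356e-04 s/m.
sin θ_4 = p·V_4 = 2.5356e-04 × 1711 = 0.4338.
θ_4 = arcsin 0.4338 = 25.71°.

25.7°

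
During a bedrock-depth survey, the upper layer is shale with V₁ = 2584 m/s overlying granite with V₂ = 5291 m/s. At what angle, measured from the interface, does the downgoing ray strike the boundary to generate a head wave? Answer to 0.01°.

60.77°

Critical incidence: sin θ_c = V₁/V₂ = 2584/5291 = 0.4884.
θ_c = arcsin 0.4884 = 29.23°.
Measured from the interface: 90° − 29.23° = 60.77°.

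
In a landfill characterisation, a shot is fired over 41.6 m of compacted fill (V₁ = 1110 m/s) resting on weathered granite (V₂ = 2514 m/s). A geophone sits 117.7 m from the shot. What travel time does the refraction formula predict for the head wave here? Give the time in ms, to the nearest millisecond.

114 ms

t = x/V₂ + 2h·√(V₂²−V₁²)/(V₁V₂).
√(V₂²−V₁²) = √(2514²−1110²) = 2255.7 m/s; delay term = 2·41.6·2255.7/(1110·2514) = 0.06725 s.
t = 117.7/2514 + 0.06725 = 0.11407 s.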